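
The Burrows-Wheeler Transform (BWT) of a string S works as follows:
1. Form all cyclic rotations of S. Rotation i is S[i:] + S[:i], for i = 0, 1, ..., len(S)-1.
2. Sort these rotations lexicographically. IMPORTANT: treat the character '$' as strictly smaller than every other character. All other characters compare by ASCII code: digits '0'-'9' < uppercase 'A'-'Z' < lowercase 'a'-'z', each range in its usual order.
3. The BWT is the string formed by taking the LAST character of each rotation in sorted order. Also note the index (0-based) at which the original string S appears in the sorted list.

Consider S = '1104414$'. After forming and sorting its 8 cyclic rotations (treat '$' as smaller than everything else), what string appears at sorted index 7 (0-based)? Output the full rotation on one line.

Answer: 4414$110

Derivation:
All 8 rotations (rotation i = S[i:]+S[:i]):
  rot[0] = 1104414$
  rot[1] = 104414$1
  rot[2] = 04414$11
  rot[3] = 4414$110
  rot[4] = 414$1104
  rot[5] = 14$11044
  rot[6] = 4$110441
  rot[7] = $1104414
Sorted (with $ < everything):
  sorted[0] = $1104414
  sorted[1] = 04414$11
  sorted[2] = 104414$1
  sorted[3] = 1104414$
  sorted[4] = 14$11044
  sorted[5] = 4$110441
  sorted[6] = 414$1104
  sorted[7] = 4414$110
sorted[7] = 4414$110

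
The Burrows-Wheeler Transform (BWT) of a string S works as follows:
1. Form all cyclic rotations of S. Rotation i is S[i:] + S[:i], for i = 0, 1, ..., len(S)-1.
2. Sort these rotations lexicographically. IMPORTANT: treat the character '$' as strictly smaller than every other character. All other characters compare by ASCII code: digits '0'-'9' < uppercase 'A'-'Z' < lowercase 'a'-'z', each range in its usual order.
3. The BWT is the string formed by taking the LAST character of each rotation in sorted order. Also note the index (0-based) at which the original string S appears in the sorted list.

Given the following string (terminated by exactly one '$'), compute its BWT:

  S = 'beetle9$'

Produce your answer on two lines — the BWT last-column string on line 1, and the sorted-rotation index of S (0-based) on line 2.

All 8 rotations (rotation i = S[i:]+S[:i]):
  rot[0] = beetle9$
  rot[1] = eetle9$b
  rot[2] = etle9$be
  rot[3] = tle9$bee
  rot[4] = le9$beet
  rot[5] = e9$beetl
  rot[6] = 9$beetle
  rot[7] = $beetle9
Sorted (with $ < everything):
  sorted[0] = $beetle9  (last char: '9')
  sorted[1] = 9$beetle  (last char: 'e')
  sorted[2] = beetle9$  (last char: '$')
  sorted[3] = e9$beetl  (last char: 'l')
  sorted[4] = eetle9$b  (last char: 'b')
  sorted[5] = etle9$be  (last char: 'e')
  sorted[6] = le9$beet  (last char: 't')
  sorted[7] = tle9$bee  (last char: 'e')
Last column: 9e$lbete
Original string S is at sorted index 2

Answer: 9e$lbete
2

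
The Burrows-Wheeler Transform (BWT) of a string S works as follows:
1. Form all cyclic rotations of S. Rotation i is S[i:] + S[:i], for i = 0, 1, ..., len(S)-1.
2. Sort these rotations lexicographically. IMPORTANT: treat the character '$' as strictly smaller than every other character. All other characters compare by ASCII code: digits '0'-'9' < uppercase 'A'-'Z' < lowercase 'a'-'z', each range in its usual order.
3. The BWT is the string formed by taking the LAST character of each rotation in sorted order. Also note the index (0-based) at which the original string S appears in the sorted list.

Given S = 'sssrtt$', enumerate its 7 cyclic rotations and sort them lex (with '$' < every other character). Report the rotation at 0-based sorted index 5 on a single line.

All 7 rotations (rotation i = S[i:]+S[:i]):
  rot[0] = sssrtt$
  rot[1] = ssrtt$s
  rot[2] = srtt$ss
  rot[3] = rtt$sss
  rot[4] = tt$sssr
  rot[5] = t$sssrt
  rot[6] = $sssrtt
Sorted (with $ < everything):
  sorted[0] = $sssrtt
  sorted[1] = rtt$sss
  sorted[2] = srtt$ss
  sorted[3] = ssrtt$s
  sorted[4] = sssrtt$
  sorted[5] = t$sssrt
  sorted[6] = tt$sssr
sorted[5] = t$sssrt

Answer: t$sssrt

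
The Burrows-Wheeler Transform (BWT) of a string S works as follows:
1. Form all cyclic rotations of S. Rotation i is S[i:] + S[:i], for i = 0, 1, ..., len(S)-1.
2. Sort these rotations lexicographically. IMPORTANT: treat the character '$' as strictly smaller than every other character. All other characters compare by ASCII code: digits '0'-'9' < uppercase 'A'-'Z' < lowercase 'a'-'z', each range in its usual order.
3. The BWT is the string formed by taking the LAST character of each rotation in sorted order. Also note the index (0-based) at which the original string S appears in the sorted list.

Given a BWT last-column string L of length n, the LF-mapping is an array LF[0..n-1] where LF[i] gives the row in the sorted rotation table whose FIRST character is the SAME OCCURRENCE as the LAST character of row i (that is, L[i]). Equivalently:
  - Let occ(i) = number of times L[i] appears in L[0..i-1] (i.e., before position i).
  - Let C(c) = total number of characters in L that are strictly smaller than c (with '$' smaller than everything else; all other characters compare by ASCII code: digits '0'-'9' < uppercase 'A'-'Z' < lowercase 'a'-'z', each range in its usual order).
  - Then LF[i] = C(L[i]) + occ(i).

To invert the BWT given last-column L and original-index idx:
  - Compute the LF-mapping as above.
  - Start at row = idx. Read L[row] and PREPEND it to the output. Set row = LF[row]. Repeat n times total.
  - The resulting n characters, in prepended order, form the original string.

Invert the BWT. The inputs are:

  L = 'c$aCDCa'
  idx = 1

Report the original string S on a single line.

LF mapping: 6 0 4 1 3 2 5
Walk LF starting at row 1, prepending L[row]:
  step 1: row=1, L[1]='$', prepend. Next row=LF[1]=0
  step 2: row=0, L[0]='c', prepend. Next row=LF[0]=6
  step 3: row=6, L[6]='a', prepend. Next row=LF[6]=5
  step 4: row=5, L[5]='C', prepend. Next row=LF[5]=2
  step 5: row=2, L[2]='a', prepend. Next row=LF[2]=4
  step 6: row=4, L[4]='D', prepend. Next row=LF[4]=3
  step 7: row=3, L[3]='C', prepend. Next row=LF[3]=1
Reversed output: CDaCac$

Answer: CDaCac$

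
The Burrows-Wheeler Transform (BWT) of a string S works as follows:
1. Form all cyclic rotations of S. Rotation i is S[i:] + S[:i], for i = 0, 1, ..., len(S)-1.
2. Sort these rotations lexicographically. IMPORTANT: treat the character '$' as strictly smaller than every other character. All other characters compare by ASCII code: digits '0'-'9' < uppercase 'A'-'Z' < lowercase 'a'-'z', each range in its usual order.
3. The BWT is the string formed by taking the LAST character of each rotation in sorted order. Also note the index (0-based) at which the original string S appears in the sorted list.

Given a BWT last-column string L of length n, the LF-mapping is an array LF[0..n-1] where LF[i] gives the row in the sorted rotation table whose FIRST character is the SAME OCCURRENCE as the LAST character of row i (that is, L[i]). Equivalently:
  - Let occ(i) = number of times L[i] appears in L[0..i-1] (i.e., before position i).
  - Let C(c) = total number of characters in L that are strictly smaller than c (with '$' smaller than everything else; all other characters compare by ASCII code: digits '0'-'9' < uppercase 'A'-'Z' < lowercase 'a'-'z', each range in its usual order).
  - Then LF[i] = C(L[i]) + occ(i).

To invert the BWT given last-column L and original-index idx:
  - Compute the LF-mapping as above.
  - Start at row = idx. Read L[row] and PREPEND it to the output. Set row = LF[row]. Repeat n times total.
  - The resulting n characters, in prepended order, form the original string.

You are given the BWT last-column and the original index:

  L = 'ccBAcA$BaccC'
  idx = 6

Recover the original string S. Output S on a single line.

Answer: acABACcccBc$

Derivation:
LF mapping: 7 8 3 1 9 2 0 4 6 10 11 5
Walk LF starting at row 6, prepending L[row]:
  step 1: row=6, L[6]='$', prepend. Next row=LF[6]=0
  step 2: row=0, L[0]='c', prepend. Next row=LF[0]=7
  step 3: row=7, L[7]='B', prepend. Next row=LF[7]=4
  step 4: row=4, L[4]='c', prepend. Next row=LF[4]=9
  step 5: row=9, L[9]='c', prepend. Next row=LF[9]=10
  step 6: row=10, L[10]='c', prepend. Next row=LF[10]=11
  step 7: row=11, L[11]='C', prepend. Next row=LF[11]=5
  step 8: row=5, L[5]='A', prepend. Next row=LF[5]=2
  step 9: row=2, L[2]='B', prepend. Next row=LF[2]=3
  step 10: row=3, L[3]='A', prepend. Next row=LF[3]=1
  step 11: row=1, L[1]='c', prepend. Next row=LF[1]=8
  step 12: row=8, L[8]='a', prepend. Next row=LF[8]=6
Reversed output: acABACcccBc$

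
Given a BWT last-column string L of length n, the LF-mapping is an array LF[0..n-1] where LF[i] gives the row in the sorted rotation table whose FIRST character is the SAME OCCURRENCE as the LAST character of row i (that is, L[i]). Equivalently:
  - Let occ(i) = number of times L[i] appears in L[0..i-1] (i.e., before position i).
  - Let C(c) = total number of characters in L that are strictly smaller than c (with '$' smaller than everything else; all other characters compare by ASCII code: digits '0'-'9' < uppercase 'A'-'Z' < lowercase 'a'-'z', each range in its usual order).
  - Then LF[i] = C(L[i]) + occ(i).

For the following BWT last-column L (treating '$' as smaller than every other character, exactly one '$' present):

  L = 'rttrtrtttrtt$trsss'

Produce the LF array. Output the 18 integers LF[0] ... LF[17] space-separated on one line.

Char counts: '$':1, 'r':5, 's':3, 't':9
C (first-col start): C('$')=0, C('r')=1, C('s')=6, C('t')=9
L[0]='r': occ=0, LF[0]=C('r')+0=1+0=1
L[1]='t': occ=0, LF[1]=C('t')+0=9+0=9
L[2]='t': occ=1, LF[2]=C('t')+1=9+1=10
L[3]='r': occ=1, LF[3]=C('r')+1=1+1=2
L[4]='t': occ=2, LF[4]=C('t')+2=9+2=11
L[5]='r': occ=2, LF[5]=C('r')+2=1+2=3
L[6]='t': occ=3, LF[6]=C('t')+3=9+3=12
L[7]='t': occ=4, LF[7]=C('t')+4=9+4=13
L[8]='t': occ=5, LF[8]=C('t')+5=9+5=14
L[9]='r': occ=3, LF[9]=C('r')+3=1+3=4
L[10]='t': occ=6, LF[10]=C('t')+6=9+6=15
L[11]='t': occ=7, LF[11]=C('t')+7=9+7=16
L[12]='$': occ=0, LF[12]=C('$')+0=0+0=0
L[13]='t': occ=8, LF[13]=C('t')+8=9+8=17
L[14]='r': occ=4, LF[14]=C('r')+4=1+4=5
L[15]='s': occ=0, LF[15]=C('s')+0=6+0=6
L[16]='s': occ=1, LF[16]=C('s')+1=6+1=7
L[17]='s': occ=2, LF[17]=C('s')+2=6+2=8

Answer: 1 9 10 2 11 3 12 13 14 4 15 16 0 17 5 6 7 8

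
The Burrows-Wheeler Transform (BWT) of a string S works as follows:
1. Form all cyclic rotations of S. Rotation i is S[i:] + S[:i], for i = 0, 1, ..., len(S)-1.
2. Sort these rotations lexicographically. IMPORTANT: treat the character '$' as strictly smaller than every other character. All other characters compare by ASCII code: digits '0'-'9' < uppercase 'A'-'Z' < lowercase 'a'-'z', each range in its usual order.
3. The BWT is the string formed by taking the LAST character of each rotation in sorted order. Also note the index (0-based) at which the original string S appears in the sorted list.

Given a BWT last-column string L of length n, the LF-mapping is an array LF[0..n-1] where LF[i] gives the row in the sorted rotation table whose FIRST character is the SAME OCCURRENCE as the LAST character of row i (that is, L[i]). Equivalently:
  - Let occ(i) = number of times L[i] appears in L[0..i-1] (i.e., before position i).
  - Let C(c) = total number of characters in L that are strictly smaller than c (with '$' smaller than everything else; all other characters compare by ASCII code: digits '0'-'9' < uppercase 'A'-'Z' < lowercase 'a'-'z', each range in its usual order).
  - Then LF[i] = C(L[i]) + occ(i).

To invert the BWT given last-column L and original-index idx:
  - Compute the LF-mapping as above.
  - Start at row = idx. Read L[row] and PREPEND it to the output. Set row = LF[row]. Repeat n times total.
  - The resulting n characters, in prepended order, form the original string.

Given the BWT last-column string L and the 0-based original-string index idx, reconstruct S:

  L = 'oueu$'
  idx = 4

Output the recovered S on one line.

Answer: uueo$

Derivation:
LF mapping: 2 3 1 4 0
Walk LF starting at row 4, prepending L[row]:
  step 1: row=4, L[4]='$', prepend. Next row=LF[4]=0
  step 2: row=0, L[0]='o', prepend. Next row=LF[0]=2
  step 3: row=2, L[2]='e', prepend. Next row=LF[2]=1
  step 4: row=1, L[1]='u', prepend. Next row=LF[1]=3
  step 5: row=3, L[3]='u', prepend. Next row=LF[3]=4
Reversed output: uueo$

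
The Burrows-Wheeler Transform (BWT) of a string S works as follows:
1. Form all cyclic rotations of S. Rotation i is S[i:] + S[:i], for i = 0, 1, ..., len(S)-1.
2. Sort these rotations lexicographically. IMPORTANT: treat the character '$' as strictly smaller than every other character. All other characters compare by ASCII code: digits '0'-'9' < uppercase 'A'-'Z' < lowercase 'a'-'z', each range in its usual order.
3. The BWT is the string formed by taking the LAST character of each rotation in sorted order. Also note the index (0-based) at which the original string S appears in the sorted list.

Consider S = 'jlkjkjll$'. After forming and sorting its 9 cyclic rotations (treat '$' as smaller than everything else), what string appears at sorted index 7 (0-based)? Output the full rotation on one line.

All 9 rotations (rotation i = S[i:]+S[:i]):
  rot[0] = jlkjkjll$
  rot[1] = lkjkjll$j
  rot[2] = kjkjll$jl
  rot[3] = jkjll$jlk
  rot[4] = kjll$jlkj
  rot[5] = jll$jlkjk
  rot[6] = ll$jlkjkj
  rot[7] = l$jlkjkjl
  rot[8] = $jlkjkjll
Sorted (with $ < everything):
  sorted[0] = $jlkjkjll
  sorted[1] = jkjll$jlk
  sorted[2] = jlkjkjll$
  sorted[3] = jll$jlkjk
  sorted[4] = kjkjll$jl
  sorted[5] = kjll$jlkj
  sorted[6] = l$jlkjkjl
  sorted[7] = lkjkjll$j
  sorted[8] = ll$jlkjkj
sorted[7] = lkjkjll$j

Answer: lkjkjll$j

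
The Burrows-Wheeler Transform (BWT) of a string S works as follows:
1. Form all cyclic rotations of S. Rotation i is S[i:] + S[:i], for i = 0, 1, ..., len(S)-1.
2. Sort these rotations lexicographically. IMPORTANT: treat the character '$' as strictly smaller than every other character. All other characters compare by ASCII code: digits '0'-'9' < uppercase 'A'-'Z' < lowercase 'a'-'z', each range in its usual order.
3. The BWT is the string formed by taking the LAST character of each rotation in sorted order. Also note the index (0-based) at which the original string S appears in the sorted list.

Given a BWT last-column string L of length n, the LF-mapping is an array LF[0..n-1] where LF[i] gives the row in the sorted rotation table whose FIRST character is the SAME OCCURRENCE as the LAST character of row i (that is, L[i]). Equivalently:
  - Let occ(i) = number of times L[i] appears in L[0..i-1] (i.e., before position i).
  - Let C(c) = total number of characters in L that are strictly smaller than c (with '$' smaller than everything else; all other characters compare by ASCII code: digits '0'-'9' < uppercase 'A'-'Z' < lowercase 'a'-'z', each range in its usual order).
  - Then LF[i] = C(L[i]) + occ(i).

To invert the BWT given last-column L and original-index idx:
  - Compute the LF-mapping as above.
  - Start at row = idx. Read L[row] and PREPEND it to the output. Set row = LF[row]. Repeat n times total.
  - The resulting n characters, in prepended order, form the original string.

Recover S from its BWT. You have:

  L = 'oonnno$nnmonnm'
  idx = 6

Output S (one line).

Answer: nnnomnonnnmoo$

Derivation:
LF mapping: 10 11 3 4 5 12 0 6 7 1 13 8 9 2
Walk LF starting at row 6, prepending L[row]:
  step 1: row=6, L[6]='$', prepend. Next row=LF[6]=0
  step 2: row=0, L[0]='o', prepend. Next row=LF[0]=10
  step 3: row=10, L[10]='o', prepend. Next row=LF[10]=13
  step 4: row=13, L[13]='m', prepend. Next row=LF[13]=2
  step 5: row=2, L[2]='n', prepend. Next row=LF[2]=3
  step 6: row=3, L[3]='n', prepend. Next row=LF[3]=4
  step 7: row=4, L[4]='n', prepend. Next row=LF[4]=5
  step 8: row=5, L[5]='o', prepend. Next row=LF[5]=12
  step 9: row=12, L[12]='n', prepend. Next row=LF[12]=9
  step 10: row=9, L[9]='m', prepend. Next row=LF[9]=1
  step 11: row=1, L[1]='o', prepend. Next row=LF[1]=11
  step 12: row=11, L[11]='n', prepend. Next row=LF[11]=8
  step 13: row=8, L[8]='n', prepend. Next row=LF[8]=7
  step 14: row=7, L[7]='n', prepend. Next row=LF[7]=6
Reversed output: nnnomnonnnmoo$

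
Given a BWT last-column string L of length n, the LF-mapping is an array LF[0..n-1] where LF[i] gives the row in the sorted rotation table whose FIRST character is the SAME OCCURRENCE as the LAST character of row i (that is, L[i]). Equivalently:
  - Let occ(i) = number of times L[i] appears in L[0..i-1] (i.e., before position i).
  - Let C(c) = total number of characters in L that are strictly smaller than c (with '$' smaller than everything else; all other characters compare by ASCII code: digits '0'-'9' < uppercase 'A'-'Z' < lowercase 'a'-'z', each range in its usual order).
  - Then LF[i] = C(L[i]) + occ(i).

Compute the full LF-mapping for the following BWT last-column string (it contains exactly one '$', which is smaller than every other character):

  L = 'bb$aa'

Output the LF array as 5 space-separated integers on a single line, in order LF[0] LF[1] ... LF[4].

Char counts: '$':1, 'a':2, 'b':2
C (first-col start): C('$')=0, C('a')=1, C('b')=3
L[0]='b': occ=0, LF[0]=C('b')+0=3+0=3
L[1]='b': occ=1, LF[1]=C('b')+1=3+1=4
L[2]='$': occ=0, LF[2]=C('$')+0=0+0=0
L[3]='a': occ=0, LF[3]=C('a')+0=1+0=1
L[4]='a': occ=1, LF[4]=C('a')+1=1+1=2

Answer: 3 4 0 1 2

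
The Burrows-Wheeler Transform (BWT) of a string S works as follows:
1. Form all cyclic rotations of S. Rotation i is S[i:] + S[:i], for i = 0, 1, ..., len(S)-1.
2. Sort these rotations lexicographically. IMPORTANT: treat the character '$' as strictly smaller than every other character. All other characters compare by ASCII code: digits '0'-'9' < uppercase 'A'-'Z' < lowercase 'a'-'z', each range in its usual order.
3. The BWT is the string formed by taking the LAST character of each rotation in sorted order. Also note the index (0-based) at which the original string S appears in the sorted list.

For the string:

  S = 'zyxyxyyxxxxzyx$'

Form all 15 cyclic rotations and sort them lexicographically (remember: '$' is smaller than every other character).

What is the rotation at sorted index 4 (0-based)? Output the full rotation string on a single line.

All 15 rotations (rotation i = S[i:]+S[:i]):
  rot[0] = zyxyxyyxxxxzyx$
  rot[1] = yxyxyyxxxxzyx$z
  rot[2] = xyxyyxxxxzyx$zy
  rot[3] = yxyyxxxxzyx$zyx
  rot[4] = xyyxxxxzyx$zyxy
  rot[5] = yyxxxxzyx$zyxyx
  rot[6] = yxxxxzyx$zyxyxy
  rot[7] = xxxxzyx$zyxyxyy
  rot[8] = xxxzyx$zyxyxyyx
  rot[9] = xxzyx$zyxyxyyxx
  rot[10] = xzyx$zyxyxyyxxx
  rot[11] = zyx$zyxyxyyxxxx
  rot[12] = yx$zyxyxyyxxxxz
  rot[13] = x$zyxyxyyxxxxzy
  rot[14] = $zyxyxyyxxxxzyx
Sorted (with $ < everything):
  sorted[0] = $zyxyxyyxxxxzyx
  sorted[1] = x$zyxyxyyxxxxzy
  sorted[2] = xxxxzyx$zyxyxyy
  sorted[3] = xxxzyx$zyxyxyyx
  sorted[4] = xxzyx$zyxyxyyxx
  sorted[5] = xyxyyxxxxzyx$zy
  sorted[6] = xyyxxxxzyx$zyxy
  sorted[7] = xzyx$zyxyxyyxxx
  sorted[8] = yx$zyxyxyyxxxxz
  sorted[9] = yxxxxzyx$zyxyxy
  sorted[10] = yxyxyyxxxxzyx$z
  sorted[11] = yxyyxxxxzyx$zyx
  sorted[12] = yyxxxxzyx$zyxyx
  sorted[13] = zyx$zyxyxyyxxxx
  sorted[14] = zyxyxyyxxxxzyx$
sorted[4] = xxzyx$zyxyxyyxx

Answer: xxzyx$zyxyxyyxx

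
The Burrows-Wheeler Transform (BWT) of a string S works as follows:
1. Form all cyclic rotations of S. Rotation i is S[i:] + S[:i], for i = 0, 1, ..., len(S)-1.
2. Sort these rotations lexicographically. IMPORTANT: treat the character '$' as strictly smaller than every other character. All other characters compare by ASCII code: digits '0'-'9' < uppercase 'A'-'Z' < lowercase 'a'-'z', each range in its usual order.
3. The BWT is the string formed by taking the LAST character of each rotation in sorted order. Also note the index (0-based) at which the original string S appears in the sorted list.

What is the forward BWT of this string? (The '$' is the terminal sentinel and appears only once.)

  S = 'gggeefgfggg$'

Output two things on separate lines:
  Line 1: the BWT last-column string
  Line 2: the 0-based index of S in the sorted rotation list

All 12 rotations (rotation i = S[i:]+S[:i]):
  rot[0] = gggeefgfggg$
  rot[1] = ggeefgfggg$g
  rot[2] = geefgfggg$gg
  rot[3] = eefgfggg$ggg
  rot[4] = efgfggg$ggge
  rot[5] = fgfggg$gggee
  rot[6] = gfggg$gggeef
  rot[7] = fggg$gggeefg
  rot[8] = ggg$gggeefgf
  rot[9] = gg$gggeefgfg
  rot[10] = g$gggeefgfgg
  rot[11] = $gggeefgfggg
Sorted (with $ < everything):
  sorted[0] = $gggeefgfggg  (last char: 'g')
  sorted[1] = eefgfggg$ggg  (last char: 'g')
  sorted[2] = efgfggg$ggge  (last char: 'e')
  sorted[3] = fgfggg$gggee  (last char: 'e')
  sorted[4] = fggg$gggeefg  (last char: 'g')
  sorted[5] = g$gggeefgfgg  (last char: 'g')
  sorted[6] = geefgfggg$gg  (last char: 'g')
  sorted[7] = gfggg$gggeef  (last char: 'f')
  sorted[8] = gg$gggeefgfg  (last char: 'g')
  sorted[9] = ggeefgfggg$g  (last char: 'g')
  sorted[10] = ggg$gggeefgf  (last char: 'f')
  sorted[11] = gggeefgfggg$  (last char: '$')
Last column: ggeegggfggf$
Original string S is at sorted index 11

Answer: ggeegggfggf$
11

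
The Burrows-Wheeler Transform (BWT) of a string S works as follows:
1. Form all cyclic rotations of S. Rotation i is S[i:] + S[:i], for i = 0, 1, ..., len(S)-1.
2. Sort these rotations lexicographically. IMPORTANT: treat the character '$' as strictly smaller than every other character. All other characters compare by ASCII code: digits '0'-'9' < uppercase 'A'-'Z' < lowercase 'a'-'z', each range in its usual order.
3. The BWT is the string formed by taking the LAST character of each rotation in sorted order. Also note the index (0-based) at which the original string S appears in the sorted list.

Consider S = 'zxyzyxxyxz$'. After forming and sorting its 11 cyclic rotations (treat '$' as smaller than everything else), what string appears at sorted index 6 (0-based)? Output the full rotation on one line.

Answer: yxz$zxyzyxx

Derivation:
All 11 rotations (rotation i = S[i:]+S[:i]):
  rot[0] = zxyzyxxyxz$
  rot[1] = xyzyxxyxz$z
  rot[2] = yzyxxyxz$zx
  rot[3] = zyxxyxz$zxy
  rot[4] = yxxyxz$zxyz
  rot[5] = xxyxz$zxyzy
  rot[6] = xyxz$zxyzyx
  rot[7] = yxz$zxyzyxx
  rot[8] = xz$zxyzyxxy
  rot[9] = z$zxyzyxxyx
  rot[10] = $zxyzyxxyxz
Sorted (with $ < everything):
  sorted[0] = $zxyzyxxyxz
  sorted[1] = xxyxz$zxyzy
  sorted[2] = xyxz$zxyzyx
  sorted[3] = xyzyxxyxz$z
  sorted[4] = xz$zxyzyxxy
  sorted[5] = yxxyxz$zxyz
  sorted[6] = yxz$zxyzyxx
  sorted[7] = yzyxxyxz$zx
  sorted[8] = z$zxyzyxxyx
  sorted[9] = zxyzyxxyxz$
  sorted[10] = zyxxyxz$zxy
sorted[6] = yxz$zxyzyxx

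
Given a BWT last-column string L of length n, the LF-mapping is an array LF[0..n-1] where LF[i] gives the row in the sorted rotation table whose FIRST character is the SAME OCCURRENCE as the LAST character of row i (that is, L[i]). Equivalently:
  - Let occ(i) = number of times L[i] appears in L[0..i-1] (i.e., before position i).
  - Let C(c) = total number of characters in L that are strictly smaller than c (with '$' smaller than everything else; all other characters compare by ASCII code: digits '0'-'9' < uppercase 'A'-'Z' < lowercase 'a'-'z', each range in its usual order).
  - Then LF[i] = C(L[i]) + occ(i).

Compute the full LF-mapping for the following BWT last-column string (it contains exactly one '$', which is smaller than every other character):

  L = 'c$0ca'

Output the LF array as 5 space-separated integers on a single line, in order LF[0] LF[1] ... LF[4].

Char counts: '$':1, '0':1, 'a':1, 'c':2
C (first-col start): C('$')=0, C('0')=1, C('a')=2, C('c')=3
L[0]='c': occ=0, LF[0]=C('c')+0=3+0=3
L[1]='$': occ=0, LF[1]=C('$')+0=0+0=0
L[2]='0': occ=0, LF[2]=C('0')+0=1+0=1
L[3]='c': occ=1, LF[3]=C('c')+1=3+1=4
L[4]='a': occ=0, LF[4]=C('a')+0=2+0=2

Answer: 3 0 1 4 2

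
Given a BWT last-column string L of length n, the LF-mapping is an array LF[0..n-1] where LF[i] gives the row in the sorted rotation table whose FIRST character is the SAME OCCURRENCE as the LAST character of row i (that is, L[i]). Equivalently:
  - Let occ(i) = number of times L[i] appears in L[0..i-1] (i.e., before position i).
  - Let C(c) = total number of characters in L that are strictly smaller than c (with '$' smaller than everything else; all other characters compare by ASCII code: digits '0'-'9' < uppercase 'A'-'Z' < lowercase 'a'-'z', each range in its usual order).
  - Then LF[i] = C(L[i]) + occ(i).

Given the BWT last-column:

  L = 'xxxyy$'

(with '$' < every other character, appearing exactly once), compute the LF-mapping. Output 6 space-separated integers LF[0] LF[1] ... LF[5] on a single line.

Answer: 1 2 3 4 5 0

Derivation:
Char counts: '$':1, 'x':3, 'y':2
C (first-col start): C('$')=0, C('x')=1, C('y')=4
L[0]='x': occ=0, LF[0]=C('x')+0=1+0=1
L[1]='x': occ=1, LF[1]=C('x')+1=1+1=2
L[2]='x': occ=2, LF[2]=C('x')+2=1+2=3
L[3]='y': occ=0, LF[3]=C('y')+0=4+0=4
L[4]='y': occ=1, LF[4]=C('y')+1=4+1=5
L[5]='$': occ=0, LF[5]=C('$')+0=0+0=0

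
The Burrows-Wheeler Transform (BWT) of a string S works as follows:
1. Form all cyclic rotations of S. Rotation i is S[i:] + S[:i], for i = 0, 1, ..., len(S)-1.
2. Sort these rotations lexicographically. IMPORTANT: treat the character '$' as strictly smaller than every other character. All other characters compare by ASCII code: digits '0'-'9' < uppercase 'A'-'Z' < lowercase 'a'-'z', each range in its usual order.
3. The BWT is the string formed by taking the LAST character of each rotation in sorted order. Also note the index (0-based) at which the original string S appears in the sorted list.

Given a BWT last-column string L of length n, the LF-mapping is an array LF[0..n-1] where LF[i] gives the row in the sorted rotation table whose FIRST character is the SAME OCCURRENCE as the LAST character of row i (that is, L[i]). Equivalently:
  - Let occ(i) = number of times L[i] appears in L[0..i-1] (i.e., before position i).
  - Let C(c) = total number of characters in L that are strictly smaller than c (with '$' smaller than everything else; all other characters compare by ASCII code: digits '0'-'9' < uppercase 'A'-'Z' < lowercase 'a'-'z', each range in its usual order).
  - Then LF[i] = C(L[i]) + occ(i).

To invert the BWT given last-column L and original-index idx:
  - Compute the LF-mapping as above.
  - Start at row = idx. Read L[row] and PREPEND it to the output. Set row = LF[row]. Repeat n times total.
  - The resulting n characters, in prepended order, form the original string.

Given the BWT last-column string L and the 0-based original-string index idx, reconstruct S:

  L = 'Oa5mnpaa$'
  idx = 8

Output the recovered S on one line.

Answer: panama5O$

Derivation:
LF mapping: 2 3 1 6 7 8 4 5 0
Walk LF starting at row 8, prepending L[row]:
  step 1: row=8, L[8]='$', prepend. Next row=LF[8]=0
  step 2: row=0, L[0]='O', prepend. Next row=LF[0]=2
  step 3: row=2, L[2]='5', prepend. Next row=LF[2]=1
  step 4: row=1, L[1]='a', prepend. Next row=LF[1]=3
  step 5: row=3, L[3]='m', prepend. Next row=LF[3]=6
  step 6: row=6, L[6]='a', prepend. Next row=LF[6]=4
  step 7: row=4, L[4]='n', prepend. Next row=LF[4]=7
  step 8: row=7, L[7]='a', prepend. Next row=LF[7]=5
  step 9: row=5, L[5]='p', prepend. Next row=LF[5]=8
Reversed output: panama5O$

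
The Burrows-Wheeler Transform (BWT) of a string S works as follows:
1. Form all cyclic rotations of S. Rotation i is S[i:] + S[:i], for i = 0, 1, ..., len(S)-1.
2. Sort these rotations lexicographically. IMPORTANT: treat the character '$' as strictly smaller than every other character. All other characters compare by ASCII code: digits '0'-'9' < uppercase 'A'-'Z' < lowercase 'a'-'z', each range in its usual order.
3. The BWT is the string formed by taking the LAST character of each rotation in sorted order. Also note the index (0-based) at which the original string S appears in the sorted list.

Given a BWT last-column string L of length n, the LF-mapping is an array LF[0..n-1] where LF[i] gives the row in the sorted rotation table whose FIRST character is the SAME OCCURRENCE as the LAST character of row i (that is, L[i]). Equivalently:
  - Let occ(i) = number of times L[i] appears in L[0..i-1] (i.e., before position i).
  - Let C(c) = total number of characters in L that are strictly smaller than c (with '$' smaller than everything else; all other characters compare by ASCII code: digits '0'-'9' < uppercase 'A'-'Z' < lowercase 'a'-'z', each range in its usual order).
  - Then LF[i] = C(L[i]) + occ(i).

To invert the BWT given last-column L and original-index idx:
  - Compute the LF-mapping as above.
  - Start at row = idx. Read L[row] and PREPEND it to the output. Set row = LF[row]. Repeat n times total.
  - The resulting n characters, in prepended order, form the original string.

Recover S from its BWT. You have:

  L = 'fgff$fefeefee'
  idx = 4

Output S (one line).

Answer: efffefefegef$

Derivation:
LF mapping: 6 12 7 8 0 9 1 10 2 3 11 4 5
Walk LF starting at row 4, prepending L[row]:
  step 1: row=4, L[4]='$', prepend. Next row=LF[4]=0
  step 2: row=0, L[0]='f', prepend. Next row=LF[0]=6
  step 3: row=6, L[6]='e', prepend. Next row=LF[6]=1
  step 4: row=1, L[1]='g', prepend. Next row=LF[1]=12
  step 5: row=12, L[12]='e', prepend. Next row=LF[12]=5
  step 6: row=5, L[5]='f', prepend. Next row=LF[5]=9
  step 7: row=9, L[9]='e', prepend. Next row=LF[9]=3
  step 8: row=3, L[3]='f', prepend. Next row=LF[3]=8
  step 9: row=8, L[8]='e', prepend. Next row=LF[8]=2
  step 10: row=2, L[2]='f', prepend. Next row=LF[2]=7
  step 11: row=7, L[7]='f', prepend. Next row=LF[7]=10
  step 12: row=10, L[10]='f', prepend. Next row=LF[10]=11
  step 13: row=11, L[11]='e', prepend. Next row=LF[11]=4
Reversed output: efffefefegef$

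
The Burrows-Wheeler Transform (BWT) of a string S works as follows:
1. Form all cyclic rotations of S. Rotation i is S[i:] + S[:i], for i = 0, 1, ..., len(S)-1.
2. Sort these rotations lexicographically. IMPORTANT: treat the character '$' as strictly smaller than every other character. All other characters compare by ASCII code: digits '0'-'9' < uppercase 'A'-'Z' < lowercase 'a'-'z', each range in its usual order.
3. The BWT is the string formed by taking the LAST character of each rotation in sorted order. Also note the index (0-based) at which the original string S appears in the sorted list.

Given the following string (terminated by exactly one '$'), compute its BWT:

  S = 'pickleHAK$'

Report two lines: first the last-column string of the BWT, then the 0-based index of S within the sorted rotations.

Answer: KHeAilpck$
9

Derivation:
All 10 rotations (rotation i = S[i:]+S[:i]):
  rot[0] = pickleHAK$
  rot[1] = ickleHAK$p
  rot[2] = ckleHAK$pi
  rot[3] = kleHAK$pic
  rot[4] = leHAK$pick
  rot[5] = eHAK$pickl
  rot[6] = HAK$pickle
  rot[7] = AK$pickleH
  rot[8] = K$pickleHA
  rot[9] = $pickleHAK
Sorted (with $ < everything):
  sorted[0] = $pickleHAK  (last char: 'K')
  sorted[1] = AK$pickleH  (last char: 'H')
  sorted[2] = HAK$pickle  (last char: 'e')
  sorted[3] = K$pickleHA  (last char: 'A')
  sorted[4] = ckleHAK$pi  (last char: 'i')
  sorted[5] = eHAK$pickl  (last char: 'l')
  sorted[6] = ickleHAK$p  (last char: 'p')
  sorted[7] = kleHAK$pic  (last char: 'c')
  sorted[8] = leHAK$pick  (last char: 'k')
  sorted[9] = pickleHAK$  (last char: '$')
Last column: KHeAilpck$
Original string S is at sorted index 9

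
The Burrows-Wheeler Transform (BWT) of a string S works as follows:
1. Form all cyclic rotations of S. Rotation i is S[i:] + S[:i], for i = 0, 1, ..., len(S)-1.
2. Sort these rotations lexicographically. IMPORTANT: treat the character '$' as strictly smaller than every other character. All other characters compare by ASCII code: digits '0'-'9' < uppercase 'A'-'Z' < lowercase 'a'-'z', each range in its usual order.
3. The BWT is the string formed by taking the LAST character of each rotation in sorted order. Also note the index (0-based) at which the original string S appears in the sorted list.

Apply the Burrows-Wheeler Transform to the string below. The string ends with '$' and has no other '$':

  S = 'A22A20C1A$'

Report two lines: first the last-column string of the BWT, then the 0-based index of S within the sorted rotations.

Answer: A2CAA212$0
8

Derivation:
All 10 rotations (rotation i = S[i:]+S[:i]):
  rot[0] = A22A20C1A$
  rot[1] = 22A20C1A$A
  rot[2] = 2A20C1A$A2
  rot[3] = A20C1A$A22
  rot[4] = 20C1A$A22A
  rot[5] = 0C1A$A22A2
  rot[6] = C1A$A22A20
  rot[7] = 1A$A22A20C
  rot[8] = A$A22A20C1
  rot[9] = $A22A20C1A
Sorted (with $ < everything):
  sorted[0] = $A22A20C1A  (last char: 'A')
  sorted[1] = 0C1A$A22A2  (last char: '2')
  sorted[2] = 1A$A22A20C  (last char: 'C')
  sorted[3] = 20C1A$A22A  (last char: 'A')
  sorted[4] = 22A20C1A$A  (last char: 'A')
  sorted[5] = 2A20C1A$A2  (last char: '2')
  sorted[6] = A$A22A20C1  (last char: '1')
  sorted[7] = A20C1A$A22  (last char: '2')
  sorted[8] = A22A20C1A$  (last char: '$')
  sorted[9] = C1A$A22A20  (last char: '0')
Last column: A2CAA212$0
Original string S is at sorted index 8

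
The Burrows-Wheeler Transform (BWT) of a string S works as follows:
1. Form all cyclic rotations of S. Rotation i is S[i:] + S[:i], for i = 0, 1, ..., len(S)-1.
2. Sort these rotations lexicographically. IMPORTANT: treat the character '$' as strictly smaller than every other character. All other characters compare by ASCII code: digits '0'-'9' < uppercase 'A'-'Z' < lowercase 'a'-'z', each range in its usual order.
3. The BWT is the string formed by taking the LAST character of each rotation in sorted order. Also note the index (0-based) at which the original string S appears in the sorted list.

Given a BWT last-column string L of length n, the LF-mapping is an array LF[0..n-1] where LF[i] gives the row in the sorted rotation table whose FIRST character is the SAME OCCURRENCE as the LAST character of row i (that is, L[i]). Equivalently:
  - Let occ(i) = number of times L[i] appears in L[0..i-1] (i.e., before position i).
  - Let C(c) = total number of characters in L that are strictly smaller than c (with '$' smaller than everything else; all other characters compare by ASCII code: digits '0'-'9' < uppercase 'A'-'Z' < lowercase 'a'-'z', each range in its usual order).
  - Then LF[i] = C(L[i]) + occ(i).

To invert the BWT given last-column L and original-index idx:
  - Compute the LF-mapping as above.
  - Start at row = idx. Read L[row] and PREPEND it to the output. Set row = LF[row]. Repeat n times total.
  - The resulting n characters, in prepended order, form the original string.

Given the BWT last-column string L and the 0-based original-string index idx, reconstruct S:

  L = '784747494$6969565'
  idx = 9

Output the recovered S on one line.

Answer: 6974598444675967$

Derivation:
LF mapping: 10 13 1 11 2 12 3 14 4 0 7 15 8 16 5 9 6
Walk LF starting at row 9, prepending L[row]:
  step 1: row=9, L[9]='$', prepend. Next row=LF[9]=0
  step 2: row=0, L[0]='7', prepend. Next row=LF[0]=10
  step 3: row=10, L[10]='6', prepend. Next row=LF[10]=7
  step 4: row=7, L[7]='9', prepend. Next row=LF[7]=14
  step 5: row=14, L[14]='5', prepend. Next row=LF[14]=5
  step 6: row=5, L[5]='7', prepend. Next row=LF[5]=12
  step 7: row=12, L[12]='6', prepend. Next row=LF[12]=8
  step 8: row=8, L[8]='4', prepend. Next row=LF[8]=4
  step 9: row=4, L[4]='4', prepend. Next row=LF[4]=2
  step 10: row=2, L[2]='4', prepend. Next row=LF[2]=1
  step 11: row=1, L[1]='8', prepend. Next row=LF[1]=13
  step 12: row=13, L[13]='9', prepend. Next row=LF[13]=16
  step 13: row=16, L[16]='5', prepend. Next row=LF[16]=6
  step 14: row=6, L[6]='4', prepend. Next row=LF[6]=3
  step 15: row=3, L[3]='7', prepend. Next row=LF[3]=11
  step 16: row=11, L[11]='9', prepend. Next row=LF[11]=15
  step 17: row=15, L[15]='6', prepend. Next row=LF[15]=9
Reversed output: 6974598444675967$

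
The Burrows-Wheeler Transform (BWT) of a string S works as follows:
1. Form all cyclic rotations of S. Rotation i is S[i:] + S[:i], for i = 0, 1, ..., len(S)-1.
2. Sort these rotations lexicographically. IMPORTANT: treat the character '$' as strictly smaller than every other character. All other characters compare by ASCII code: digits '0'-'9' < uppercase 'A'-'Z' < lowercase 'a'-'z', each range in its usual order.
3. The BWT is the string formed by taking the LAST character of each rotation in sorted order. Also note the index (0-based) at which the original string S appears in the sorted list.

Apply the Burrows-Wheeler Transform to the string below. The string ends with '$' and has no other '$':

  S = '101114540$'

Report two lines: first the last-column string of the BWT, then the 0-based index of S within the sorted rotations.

All 10 rotations (rotation i = S[i:]+S[:i]):
  rot[0] = 101114540$
  rot[1] = 01114540$1
  rot[2] = 1114540$10
  rot[3] = 114540$101
  rot[4] = 14540$1011
  rot[5] = 4540$10111
  rot[6] = 540$101114
  rot[7] = 40$1011145
  rot[8] = 0$10111454
  rot[9] = $101114540
Sorted (with $ < everything):
  sorted[0] = $101114540  (last char: '0')
  sorted[1] = 0$10111454  (last char: '4')
  sorted[2] = 01114540$1  (last char: '1')
  sorted[3] = 101114540$  (last char: '$')
  sorted[4] = 1114540$10  (last char: '0')
  sorted[5] = 114540$101  (last char: '1')
  sorted[6] = 14540$1011  (last char: '1')
  sorted[7] = 40$1011145  (last char: '5')
  sorted[8] = 4540$10111  (last char: '1')
  sorted[9] = 540$101114  (last char: '4')
Last column: 041$011514
Original string S is at sorted index 3

Answer: 041$011514
3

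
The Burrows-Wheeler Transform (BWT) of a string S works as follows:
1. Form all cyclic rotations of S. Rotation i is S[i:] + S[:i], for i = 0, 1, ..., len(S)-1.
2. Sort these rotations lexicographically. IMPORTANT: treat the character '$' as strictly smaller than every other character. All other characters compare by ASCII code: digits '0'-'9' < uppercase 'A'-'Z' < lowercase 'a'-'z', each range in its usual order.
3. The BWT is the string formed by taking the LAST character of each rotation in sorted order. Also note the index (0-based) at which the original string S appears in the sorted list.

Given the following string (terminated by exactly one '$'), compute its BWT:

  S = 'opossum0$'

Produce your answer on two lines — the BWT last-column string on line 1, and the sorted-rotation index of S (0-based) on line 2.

All 9 rotations (rotation i = S[i:]+S[:i]):
  rot[0] = opossum0$
  rot[1] = possum0$o
  rot[2] = ossum0$op
  rot[3] = ssum0$opo
  rot[4] = sum0$opos
  rot[5] = um0$oposs
  rot[6] = m0$opossu
  rot[7] = 0$opossum
  rot[8] = $opossum0
Sorted (with $ < everything):
  sorted[0] = $opossum0  (last char: '0')
  sorted[1] = 0$opossum  (last char: 'm')
  sorted[2] = m0$opossu  (last char: 'u')
  sorted[3] = opossum0$  (last char: '$')
  sorted[4] = ossum0$op  (last char: 'p')
  sorted[5] = possum0$o  (last char: 'o')
  sorted[6] = ssum0$opo  (last char: 'o')
  sorted[7] = sum0$opos  (last char: 's')
  sorted[8] = um0$oposs  (last char: 's')
Last column: 0mu$pooss
Original string S is at sorted index 3

Answer: 0mu$pooss
3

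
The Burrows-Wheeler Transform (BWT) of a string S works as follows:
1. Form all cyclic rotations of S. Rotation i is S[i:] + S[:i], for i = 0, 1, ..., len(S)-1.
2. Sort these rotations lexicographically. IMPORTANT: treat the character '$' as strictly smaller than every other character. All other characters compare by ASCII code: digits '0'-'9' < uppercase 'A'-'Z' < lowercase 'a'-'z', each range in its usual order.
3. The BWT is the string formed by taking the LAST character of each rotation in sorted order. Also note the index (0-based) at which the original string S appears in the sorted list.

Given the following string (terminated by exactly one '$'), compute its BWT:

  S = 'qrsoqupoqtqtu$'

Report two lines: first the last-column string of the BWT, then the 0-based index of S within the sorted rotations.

All 14 rotations (rotation i = S[i:]+S[:i]):
  rot[0] = qrsoqupoqtqtu$
  rot[1] = rsoqupoqtqtu$q
  rot[2] = soqupoqtqtu$qr
  rot[3] = oqupoqtqtu$qrs
  rot[4] = qupoqtqtu$qrso
  rot[5] = upoqtqtu$qrsoq
  rot[6] = poqtqtu$qrsoqu
  rot[7] = oqtqtu$qrsoqup
  rot[8] = qtqtu$qrsoqupo
  rot[9] = tqtu$qrsoqupoq
  rot[10] = qtu$qrsoqupoqt
  rot[11] = tu$qrsoqupoqtq
  rot[12] = u$qrsoqupoqtqt
  rot[13] = $qrsoqupoqtqtu
Sorted (with $ < everything):
  sorted[0] = $qrsoqupoqtqtu  (last char: 'u')
  sorted[1] = oqtqtu$qrsoqup  (last char: 'p')
  sorted[2] = oqupoqtqtu$qrs  (last char: 's')
  sorted[3] = poqtqtu$qrsoqu  (last char: 'u')
  sorted[4] = qrsoqupoqtqtu$  (last char: '$')
  sorted[5] = qtqtu$qrsoqupo  (last char: 'o')
  sorted[6] = qtu$qrsoqupoqt  (last char: 't')
  sorted[7] = qupoqtqtu$qrso  (last char: 'o')
  sorted[8] = rsoqupoqtqtu$q  (last char: 'q')
  sorted[9] = soqupoqtqtu$qr  (last char: 'r')
  sorted[10] = tqtu$qrsoqupoq  (last char: 'q')
  sorted[11] = tu$qrsoqupoqtq  (last char: 'q')
  sorted[12] = u$qrsoqupoqtqt  (last char: 't')
  sorted[13] = upoqtqtu$qrsoq  (last char: 'q')
Last column: upsu$otoqrqqtq
Original string S is at sorted index 4

Answer: upsu$otoqrqqtq
4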